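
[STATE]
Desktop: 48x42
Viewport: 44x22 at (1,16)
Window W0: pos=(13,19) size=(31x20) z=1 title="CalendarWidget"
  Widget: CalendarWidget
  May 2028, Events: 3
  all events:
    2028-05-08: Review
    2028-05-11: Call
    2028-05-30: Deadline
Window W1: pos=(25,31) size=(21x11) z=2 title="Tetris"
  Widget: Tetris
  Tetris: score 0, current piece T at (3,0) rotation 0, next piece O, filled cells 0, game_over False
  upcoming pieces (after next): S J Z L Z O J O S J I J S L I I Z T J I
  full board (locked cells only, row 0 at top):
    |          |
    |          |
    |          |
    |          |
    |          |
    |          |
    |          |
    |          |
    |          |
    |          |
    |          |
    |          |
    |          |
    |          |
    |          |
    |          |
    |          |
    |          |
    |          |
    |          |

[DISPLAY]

                                            
                                            
                                            
            ┏━━━━━━━━━━━━━━━━━━━━━━━━━━━━━┓ 
            ┃ CalendarWidget              ┃ 
            ┠─────────────────────────────┨ 
            ┃           May 2028          ┃ 
            ┃Mo Tu We Th Fr Sa Su         ┃ 
            ┃ 1  2  3  4  5  6  7         ┃ 
            ┃ 8*  9 10 11* 12 13 14       ┃ 
            ┃15 16 17 18 19 20 21         ┃ 
            ┃22 23 24 25 26 27 28         ┃ 
            ┃29 30* 31                    ┃ 
            ┃                             ┃ 
            ┃                             ┃ 
            ┃           ┏━━━━━━━━━━━━━━━━━━━
            ┃           ┃ Tetris            
            ┃           ┠───────────────────
            ┃           ┃          │Next:   
            ┃           ┃          │▓▓      
            ┃           ┃          │▓▓      
            ┃           ┃          │        


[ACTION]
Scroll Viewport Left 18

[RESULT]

                                            
                                            
                                            
             ┏━━━━━━━━━━━━━━━━━━━━━━━━━━━━━┓
             ┃ CalendarWidget              ┃
             ┠─────────────────────────────┨
             ┃           May 2028          ┃
             ┃Mo Tu We Th Fr Sa Su         ┃
             ┃ 1  2  3  4  5  6  7         ┃
             ┃ 8*  9 10 11* 12 13 14       ┃
             ┃15 16 17 18 19 20 21         ┃
             ┃22 23 24 25 26 27 28         ┃
             ┃29 30* 31                    ┃
             ┃                             ┃
             ┃                             ┃
             ┃           ┏━━━━━━━━━━━━━━━━━━
             ┃           ┃ Tetris           
             ┃           ┠──────────────────
             ┃           ┃          │Next:  
             ┃           ┃          │▓▓     
             ┃           ┃          │▓▓     
             ┃           ┃          │       


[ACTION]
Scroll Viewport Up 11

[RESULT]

                                            
                                            
                                            
                                            
                                            
                                            
                                            
                                            
                                            
                                            
                                            
                                            
                                            
                                            
             ┏━━━━━━━━━━━━━━━━━━━━━━━━━━━━━┓
             ┃ CalendarWidget              ┃
             ┠─────────────────────────────┨
             ┃           May 2028          ┃
             ┃Mo Tu We Th Fr Sa Su         ┃
             ┃ 1  2  3  4  5  6  7         ┃
             ┃ 8*  9 10 11* 12 13 14       ┃
             ┃15 16 17 18 19 20 21         ┃


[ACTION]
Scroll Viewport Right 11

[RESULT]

                                            
                                            
                                            
                                            
                                            
                                            
                                            
                                            
                                            
                                            
                                            
                                            
                                            
                                            
         ┏━━━━━━━━━━━━━━━━━━━━━━━━━━━━━┓    
         ┃ CalendarWidget              ┃    
         ┠─────────────────────────────┨    
         ┃           May 2028          ┃    
         ┃Mo Tu We Th Fr Sa Su         ┃    
         ┃ 1  2  3  4  5  6  7         ┃    
         ┃ 8*  9 10 11* 12 13 14       ┃    
         ┃15 16 17 18 19 20 21         ┃    


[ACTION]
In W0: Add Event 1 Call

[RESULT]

                                            
                                            
                                            
                                            
                                            
                                            
                                            
                                            
                                            
                                            
                                            
                                            
                                            
                                            
         ┏━━━━━━━━━━━━━━━━━━━━━━━━━━━━━┓    
         ┃ CalendarWidget              ┃    
         ┠─────────────────────────────┨    
         ┃           May 2028          ┃    
         ┃Mo Tu We Th Fr Sa Su         ┃    
         ┃ 1*  2  3  4  5  6  7        ┃    
         ┃ 8*  9 10 11* 12 13 14       ┃    
         ┃15 16 17 18 19 20 21         ┃    


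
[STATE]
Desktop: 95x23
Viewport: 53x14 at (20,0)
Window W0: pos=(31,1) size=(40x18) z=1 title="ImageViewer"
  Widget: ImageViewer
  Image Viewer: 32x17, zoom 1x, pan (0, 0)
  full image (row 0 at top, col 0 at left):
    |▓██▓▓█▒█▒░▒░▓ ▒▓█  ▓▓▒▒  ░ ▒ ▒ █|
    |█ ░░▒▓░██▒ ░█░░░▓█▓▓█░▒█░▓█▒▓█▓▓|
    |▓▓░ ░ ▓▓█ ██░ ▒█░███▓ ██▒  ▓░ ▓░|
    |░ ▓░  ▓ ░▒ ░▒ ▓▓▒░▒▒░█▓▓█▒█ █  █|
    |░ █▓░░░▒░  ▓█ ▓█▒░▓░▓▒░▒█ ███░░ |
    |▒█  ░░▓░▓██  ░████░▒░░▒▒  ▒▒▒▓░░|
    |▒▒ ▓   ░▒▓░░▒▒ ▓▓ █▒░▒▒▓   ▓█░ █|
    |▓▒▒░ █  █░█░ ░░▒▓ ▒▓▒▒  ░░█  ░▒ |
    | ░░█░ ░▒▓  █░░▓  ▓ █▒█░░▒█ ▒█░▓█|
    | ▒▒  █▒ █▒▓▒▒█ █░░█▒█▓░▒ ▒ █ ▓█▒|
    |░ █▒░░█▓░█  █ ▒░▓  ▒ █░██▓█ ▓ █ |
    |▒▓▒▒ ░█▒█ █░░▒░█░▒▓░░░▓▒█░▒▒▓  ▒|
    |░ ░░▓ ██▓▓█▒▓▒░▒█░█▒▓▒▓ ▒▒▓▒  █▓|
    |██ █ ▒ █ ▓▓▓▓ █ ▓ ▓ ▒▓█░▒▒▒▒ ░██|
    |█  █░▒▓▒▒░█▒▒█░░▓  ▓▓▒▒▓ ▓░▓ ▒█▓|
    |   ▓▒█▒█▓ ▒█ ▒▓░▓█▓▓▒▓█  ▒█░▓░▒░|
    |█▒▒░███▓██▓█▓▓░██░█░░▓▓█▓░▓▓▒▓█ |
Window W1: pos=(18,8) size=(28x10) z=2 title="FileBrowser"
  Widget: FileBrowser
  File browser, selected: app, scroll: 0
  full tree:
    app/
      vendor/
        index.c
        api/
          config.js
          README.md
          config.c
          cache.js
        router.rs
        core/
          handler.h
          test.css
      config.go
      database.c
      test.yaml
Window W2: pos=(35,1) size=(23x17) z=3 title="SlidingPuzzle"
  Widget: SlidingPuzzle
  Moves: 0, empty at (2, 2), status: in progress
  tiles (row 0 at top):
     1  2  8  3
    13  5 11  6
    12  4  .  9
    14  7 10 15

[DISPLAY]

                                                     
           ┏━━━┏━━━━━━━━━━━━━━━━━━━━━┓━━━━━━━━━━━━┓  
           ┃ Im┃ SlidingPuzzle       ┃            ┃  
           ┠───┠─────────────────────┨────────────┨  
           ┃▓██┃┌────┬────┬────┬────┐┃ ▒ ▒ █      ┃  
           ┃█ ░┃│  1 │  2 │  8 │  3 │┃█▒▓█▓▓      ┃  
           ┃▓▓░┃├────┼────┼────┼────┤┃ ▓░ ▓░      ┃  
           ┃░ ▓┃│ 13 │  5 │ 11 │  6 │┃█ █  █      ┃  
━━━━━━━━━━━━━━━┃├────┼────┼────┼────┤┃███░░       ┃  
FileBrowser    ┃│ 12 │  4 │    │  9 │┃▒▒▒▓░░      ┃  
───────────────┃├────┼────┼────┼────┤┃ ▓█░ █      ┃  
 [-] app/      ┃│ 14 │  7 │ 10 │ 15 │┃█  ░▒       ┃  
   [+] vendor/ ┃└────┴────┴────┴────┘┃ ▒█░▓█      ┃  
   config.go   ┃Moves: 0             ┃ █ ▓█▒      ┃  


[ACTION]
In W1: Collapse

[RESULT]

                                                     
           ┏━━━┏━━━━━━━━━━━━━━━━━━━━━┓━━━━━━━━━━━━┓  
           ┃ Im┃ SlidingPuzzle       ┃            ┃  
           ┠───┠─────────────────────┨────────────┨  
           ┃▓██┃┌────┬────┬────┬────┐┃ ▒ ▒ █      ┃  
           ┃█ ░┃│  1 │  2 │  8 │  3 │┃█▒▓█▓▓      ┃  
           ┃▓▓░┃├────┼────┼────┼────┤┃ ▓░ ▓░      ┃  
           ┃░ ▓┃│ 13 │  5 │ 11 │  6 │┃█ █  █      ┃  
━━━━━━━━━━━━━━━┃├────┼────┼────┼────┤┃███░░       ┃  
FileBrowser    ┃│ 12 │  4 │    │  9 │┃▒▒▒▓░░      ┃  
───────────────┃├────┼────┼────┼────┤┃ ▓█░ █      ┃  
 [+] app/      ┃│ 14 │  7 │ 10 │ 15 │┃█  ░▒       ┃  
               ┃└────┴────┴────┴────┘┃ ▒█░▓█      ┃  
               ┃Moves: 0             ┃ █ ▓█▒      ┃  


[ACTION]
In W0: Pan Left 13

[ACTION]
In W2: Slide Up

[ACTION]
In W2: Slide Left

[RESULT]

                                                     
           ┏━━━┏━━━━━━━━━━━━━━━━━━━━━┓━━━━━━━━━━━━┓  
           ┃ Im┃ SlidingPuzzle       ┃            ┃  
           ┠───┠─────────────────────┨────────────┨  
           ┃▓██┃┌────┬────┬────┬────┐┃ ▒ ▒ █      ┃  
           ┃█ ░┃│  1 │  2 │  8 │  3 │┃█▒▓█▓▓      ┃  
           ┃▓▓░┃├────┼────┼────┼────┤┃ ▓░ ▓░      ┃  
           ┃░ ▓┃│ 13 │  5 │ 11 │  6 │┃█ █  █      ┃  
━━━━━━━━━━━━━━━┃├────┼────┼────┼────┤┃███░░       ┃  
FileBrowser    ┃│ 12 │  4 │ 10 │  9 │┃▒▒▒▓░░      ┃  
───────────────┃├────┼────┼────┼────┤┃ ▓█░ █      ┃  
 [+] app/      ┃│ 14 │  7 │ 15 │    │┃█  ░▒       ┃  
               ┃└────┴────┴────┴────┘┃ ▒█░▓█      ┃  
               ┃Moves: 2             ┃ █ ▓█▒      ┃  


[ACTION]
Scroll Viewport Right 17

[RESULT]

                                                     
━━━━━━━━━━━━━━━━━━━━┓━━━━━━━━━━━━┓                   
SlidingPuzzle       ┃            ┃                   
────────────────────┨────────────┨                   
────┬────┬────┬────┐┃ ▒ ▒ █      ┃                   
  1 │  2 │  8 │  3 │┃█▒▓█▓▓      ┃                   
────┼────┼────┼────┤┃ ▓░ ▓░      ┃                   
 13 │  5 │ 11 │  6 │┃█ █  █      ┃                   
────┼────┼────┼────┤┃███░░       ┃                   
 12 │  4 │ 10 │  9 │┃▒▒▒▓░░      ┃                   
────┼────┼────┼────┤┃ ▓█░ █      ┃                   
 14 │  7 │ 15 │    │┃█  ░▒       ┃                   
────┴────┴────┴────┘┃ ▒█░▓█      ┃                   
oves: 2             ┃ █ ▓█▒      ┃                   


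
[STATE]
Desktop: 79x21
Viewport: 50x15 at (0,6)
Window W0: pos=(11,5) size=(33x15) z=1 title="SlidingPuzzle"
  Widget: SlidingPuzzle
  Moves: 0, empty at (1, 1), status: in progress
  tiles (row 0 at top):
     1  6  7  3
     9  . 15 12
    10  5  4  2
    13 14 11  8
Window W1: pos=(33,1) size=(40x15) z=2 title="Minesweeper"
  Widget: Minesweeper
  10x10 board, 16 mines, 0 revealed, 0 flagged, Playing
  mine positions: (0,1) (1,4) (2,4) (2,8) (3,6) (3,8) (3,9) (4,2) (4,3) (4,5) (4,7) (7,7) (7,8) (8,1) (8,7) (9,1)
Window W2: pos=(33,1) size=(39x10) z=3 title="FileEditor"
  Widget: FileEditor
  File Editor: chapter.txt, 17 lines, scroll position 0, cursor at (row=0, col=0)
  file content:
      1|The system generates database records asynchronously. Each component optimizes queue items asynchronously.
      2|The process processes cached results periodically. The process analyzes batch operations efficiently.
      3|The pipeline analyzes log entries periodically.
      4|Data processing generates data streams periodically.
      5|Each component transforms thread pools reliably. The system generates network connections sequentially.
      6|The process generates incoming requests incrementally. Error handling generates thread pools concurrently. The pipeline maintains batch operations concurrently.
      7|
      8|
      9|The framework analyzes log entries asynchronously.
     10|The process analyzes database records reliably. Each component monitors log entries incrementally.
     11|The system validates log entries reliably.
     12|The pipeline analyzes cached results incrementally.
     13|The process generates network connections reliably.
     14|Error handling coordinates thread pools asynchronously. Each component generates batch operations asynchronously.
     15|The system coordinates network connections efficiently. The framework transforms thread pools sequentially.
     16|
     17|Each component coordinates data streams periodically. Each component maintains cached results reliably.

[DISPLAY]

           ┃ SlidingPuzzle       ┃The pipeline ana
           ┠─────────────────────┃Data processing 
           ┃┌────┬────┬────┬────┐┃Each component t
           ┃│  1 │  6 │  7 │  3 │┃The process gene
           ┃├────┼────┼────┼────┤┗━━━━━━━━━━━━━━━━
           ┃│  9 │    │ 15 │ 12 │┃■■■■■■■■■■      
           ┃├────┼────┼────┼────┤┃■■■■■■■■■■      
           ┃│ 10 │  5 │  4 │  2 │┃■■■■■■■■■■      
           ┃├────┼────┼────┼────┤┃                
           ┃│ 13 │ 14 │ 11 │  8 │┗━━━━━━━━━━━━━━━━
           ┃└────┴────┴────┴────┘          ┃      
           ┃Moves: 0                       ┃      
           ┃                               ┃      
           ┗━━━━━━━━━━━━━━━━━━━━━━━━━━━━━━━┛      
                                                  


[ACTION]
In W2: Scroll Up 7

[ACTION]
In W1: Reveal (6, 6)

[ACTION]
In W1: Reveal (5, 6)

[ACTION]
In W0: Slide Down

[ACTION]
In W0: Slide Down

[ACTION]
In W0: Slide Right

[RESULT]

           ┃ SlidingPuzzle       ┃The pipeline ana
           ┠─────────────────────┃Data processing 
           ┃┌────┬────┬────┬────┐┃Each component t
           ┃│    │  1 │  7 │  3 │┃The process gene
           ┃├────┼────┼────┼────┤┗━━━━━━━━━━━━━━━━
           ┃│  9 │  6 │ 15 │ 12 │┃■■■■■■■■■■      
           ┃├────┼────┼────┼────┤┃■■■■■■■■■■      
           ┃│ 10 │  5 │  4 │  2 │┃■■■■■■■■■■      
           ┃├────┼────┼────┼────┤┃                
           ┃│ 13 │ 14 │ 11 │  8 │┗━━━━━━━━━━━━━━━━
           ┃└────┴────┴────┴────┘          ┃      
           ┃Moves: 2                       ┃      
           ┃                               ┃      
           ┗━━━━━━━━━━━━━━━━━━━━━━━━━━━━━━━┛      
                                                  


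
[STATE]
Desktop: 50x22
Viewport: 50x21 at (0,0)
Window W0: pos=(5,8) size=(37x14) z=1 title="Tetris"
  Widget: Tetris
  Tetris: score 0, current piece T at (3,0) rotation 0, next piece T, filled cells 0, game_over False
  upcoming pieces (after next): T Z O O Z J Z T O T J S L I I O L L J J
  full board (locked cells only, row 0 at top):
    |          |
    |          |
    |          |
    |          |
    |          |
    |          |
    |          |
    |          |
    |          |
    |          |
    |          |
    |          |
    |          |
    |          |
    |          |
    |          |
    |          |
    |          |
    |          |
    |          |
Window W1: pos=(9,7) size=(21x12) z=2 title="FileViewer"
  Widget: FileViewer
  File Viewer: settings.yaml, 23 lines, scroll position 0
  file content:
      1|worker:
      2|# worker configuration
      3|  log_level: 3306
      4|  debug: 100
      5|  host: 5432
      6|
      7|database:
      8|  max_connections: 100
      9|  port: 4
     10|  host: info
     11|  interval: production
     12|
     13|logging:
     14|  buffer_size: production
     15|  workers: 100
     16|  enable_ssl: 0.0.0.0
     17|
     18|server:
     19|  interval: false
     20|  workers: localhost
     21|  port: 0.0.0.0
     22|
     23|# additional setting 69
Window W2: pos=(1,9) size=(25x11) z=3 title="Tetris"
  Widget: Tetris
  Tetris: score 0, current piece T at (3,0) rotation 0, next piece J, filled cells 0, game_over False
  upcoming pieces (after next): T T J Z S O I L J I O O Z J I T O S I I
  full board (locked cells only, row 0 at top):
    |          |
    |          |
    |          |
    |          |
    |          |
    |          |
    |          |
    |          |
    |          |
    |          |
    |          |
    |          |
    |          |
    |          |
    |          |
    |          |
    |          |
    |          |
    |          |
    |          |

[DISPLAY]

                                                  
                                                  
                                                  
                                                  
                                                  
                                                  
                                                  
         ┏━━━━━━━━━━━━━━━━━━━┓                    
     ┏━━━┃ FileViewer        ┃━━━━━━━━━━━┓        
 ┏━━━━━━━━━━━━━━━━━━━━━━━┓───┨           ┃        
 ┃ Tetris                ┃  ▲┃───────────┨        
 ┠───────────────────────┨ra█┃           ┃        
 ┃          │Next:       ┃6 ░┃           ┃        
 ┃          │█           ┃  ░┃           ┃        
 ┃          │███         ┃  ░┃           ┃        
 ┃          │            ┃  ░┃           ┃        
 ┃          │            ┃  ░┃           ┃        
 ┃          │            ┃s:▼┃           ┃        
 ┃          │Score:      ┃━━━┛           ┃        
 ┗━━━━━━━━━━━━━━━━━━━━━━━┛               ┃        
     ┃          │                        ┃        


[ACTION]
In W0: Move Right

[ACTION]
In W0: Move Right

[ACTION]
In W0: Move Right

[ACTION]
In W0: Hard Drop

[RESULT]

                                                  
                                                  
                                                  
                                                  
                                                  
                                                  
                                                  
         ┏━━━━━━━━━━━━━━━━━━━┓                    
     ┏━━━┃ FileViewer        ┃━━━━━━━━━━━┓        
 ┏━━━━━━━━━━━━━━━━━━━━━━━┓───┨           ┃        
 ┃ Tetris                ┃  ▲┃───────────┨        
 ┠───────────────────────┨ra█┃           ┃        
 ┃          │Next:       ┃6 ░┃           ┃        
 ┃          │█           ┃  ░┃           ┃        
 ┃          │███         ┃  ░┃           ┃        
 ┃          │            ┃  ░┃           ┃        
 ┃          │            ┃  ░┃           ┃        
 ┃          │            ┃s:▼┃           ┃        
 ┃          │Score:      ┃━━━┛           ┃        
 ┗━━━━━━━━━━━━━━━━━━━━━━━┛               ┃        
     ┃      ▒▒▒ │                        ┃        


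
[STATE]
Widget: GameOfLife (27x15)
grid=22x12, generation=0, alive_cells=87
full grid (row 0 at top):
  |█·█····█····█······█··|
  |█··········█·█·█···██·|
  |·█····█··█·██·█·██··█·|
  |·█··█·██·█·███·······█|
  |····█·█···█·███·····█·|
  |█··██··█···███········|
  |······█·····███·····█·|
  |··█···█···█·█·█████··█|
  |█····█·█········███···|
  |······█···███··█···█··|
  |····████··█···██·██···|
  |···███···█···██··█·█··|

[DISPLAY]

Gen: 0                     
█·█····█····█······█··     
█··········█·█·█···██·     
·█····█··█·██·█·██··█·     
·█··█·██·█·███·······█     
····█·█···█·███·····█·     
█··██··█···███········     
······█·····███·····█·     
··█···█···█·█·█████··█     
█····█·█········███···     
······█···███··█···█··     
····████··█···██·██···     
···███···█···██··█·█··     
                           
                           


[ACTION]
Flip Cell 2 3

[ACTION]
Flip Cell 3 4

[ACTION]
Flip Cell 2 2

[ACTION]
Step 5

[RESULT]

Gen: 5                     
···········█···██·····     
···········█·······█··     
···········█····█·····     
██················█···     
·█····················     
········██·······█····     
········██······██····     
··········██···█·█····     
···██······██··██··██·     
···█··████······█··███     
···████████·······█·█·     
····█·████··█···██····     
                           
                           


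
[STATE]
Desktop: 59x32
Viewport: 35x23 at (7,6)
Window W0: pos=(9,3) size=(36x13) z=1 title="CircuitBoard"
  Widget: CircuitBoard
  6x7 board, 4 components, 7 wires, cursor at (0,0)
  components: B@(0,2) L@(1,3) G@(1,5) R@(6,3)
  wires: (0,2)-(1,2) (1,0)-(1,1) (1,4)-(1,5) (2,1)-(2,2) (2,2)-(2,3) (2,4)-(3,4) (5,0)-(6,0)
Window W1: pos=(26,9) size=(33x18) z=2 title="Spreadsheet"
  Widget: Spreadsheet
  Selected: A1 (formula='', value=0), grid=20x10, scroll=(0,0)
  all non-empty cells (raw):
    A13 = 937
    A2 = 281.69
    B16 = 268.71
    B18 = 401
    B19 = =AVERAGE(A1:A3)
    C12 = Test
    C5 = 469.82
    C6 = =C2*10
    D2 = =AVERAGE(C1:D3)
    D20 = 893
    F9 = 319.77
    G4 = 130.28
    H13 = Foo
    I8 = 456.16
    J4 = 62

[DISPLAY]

  ┃   0 1 2 3 4 5                  
  ┃0  [.]      B                   
  ┃            │                   
  ┃1   · ─ ·   ·   ┏━━━━━━━━━━━━━━━
  ┃                ┃ Spreadsheet   
  ┃2       · ─ · ─ ┠───────────────
  ┃                ┃A1:            
  ┃3               ┃       A       
  ┃                ┃---------------
  ┗━━━━━━━━━━━━━━━━┃  1      [0]   
                   ┃  2   281.69   
                   ┃  3        0   
                   ┃  4        0   
                   ┃  5        0   
                   ┃  6        0   
                   ┃  7        0   
                   ┃  8        0   
                   ┃  9        0   
                   ┃ 10        0   
                   ┃ 11        0   
                   ┗━━━━━━━━━━━━━━━
                                   
                                   


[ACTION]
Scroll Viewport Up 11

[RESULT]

                                   
                                   
                                   
  ┏━━━━━━━━━━━━━━━━━━━━━━━━━━━━━━━━
  ┃ CircuitBoard                   
  ┠────────────────────────────────
  ┃   0 1 2 3 4 5                  
  ┃0  [.]      B                   
  ┃            │                   
  ┃1   · ─ ·   ·   ┏━━━━━━━━━━━━━━━
  ┃                ┃ Spreadsheet   
  ┃2       · ─ · ─ ┠───────────────
  ┃                ┃A1:            
  ┃3               ┃       A       
  ┃                ┃---------------
  ┗━━━━━━━━━━━━━━━━┃  1      [0]   
                   ┃  2   281.69   
                   ┃  3        0   
                   ┃  4        0   
                   ┃  5        0   
                   ┃  6        0   
                   ┃  7        0   
                   ┃  8        0   


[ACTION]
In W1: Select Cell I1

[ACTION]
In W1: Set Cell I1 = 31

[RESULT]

                                   
                                   
                                   
  ┏━━━━━━━━━━━━━━━━━━━━━━━━━━━━━━━━
  ┃ CircuitBoard                   
  ┠────────────────────────────────
  ┃   0 1 2 3 4 5                  
  ┃0  [.]      B                   
  ┃            │                   
  ┃1   · ─ ·   ·   ┏━━━━━━━━━━━━━━━
  ┃                ┃ Spreadsheet   
  ┃2       · ─ · ─ ┠───────────────
  ┃                ┃I1: 31         
  ┃3               ┃       A       
  ┃                ┃---------------
  ┗━━━━━━━━━━━━━━━━┃  1        0   
                   ┃  2   281.69   
                   ┃  3        0   
                   ┃  4        0   
                   ┃  5        0   
                   ┃  6        0   
                   ┃  7        0   
                   ┃  8        0   


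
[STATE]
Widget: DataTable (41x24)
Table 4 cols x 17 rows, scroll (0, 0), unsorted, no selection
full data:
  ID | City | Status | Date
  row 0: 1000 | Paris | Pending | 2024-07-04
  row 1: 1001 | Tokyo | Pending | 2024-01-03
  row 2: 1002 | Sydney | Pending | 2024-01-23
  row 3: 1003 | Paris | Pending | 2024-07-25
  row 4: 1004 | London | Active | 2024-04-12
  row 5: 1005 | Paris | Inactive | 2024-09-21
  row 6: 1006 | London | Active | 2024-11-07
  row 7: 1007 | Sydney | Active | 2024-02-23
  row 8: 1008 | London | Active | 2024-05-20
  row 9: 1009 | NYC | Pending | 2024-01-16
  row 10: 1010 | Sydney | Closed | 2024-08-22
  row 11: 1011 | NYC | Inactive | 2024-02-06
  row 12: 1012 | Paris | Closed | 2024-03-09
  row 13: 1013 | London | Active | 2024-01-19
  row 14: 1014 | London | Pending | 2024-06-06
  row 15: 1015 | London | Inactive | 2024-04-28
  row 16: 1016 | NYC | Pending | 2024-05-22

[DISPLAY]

ID  │City  │Status  │Date                
────┼──────┼────────┼──────────          
1000│Paris │Pending │2024-07-04          
1001│Tokyo │Pending │2024-01-03          
1002│Sydney│Pending │2024-01-23          
1003│Paris │Pending │2024-07-25          
1004│London│Active  │2024-04-12          
1005│Paris │Inactive│2024-09-21          
1006│London│Active  │2024-11-07          
1007│Sydney│Active  │2024-02-23          
1008│London│Active  │2024-05-20          
1009│NYC   │Pending │2024-01-16          
1010│Sydney│Closed  │2024-08-22          
1011│NYC   │Inactive│2024-02-06          
1012│Paris │Closed  │2024-03-09          
1013│London│Active  │2024-01-19          
1014│London│Pending │2024-06-06          
1015│London│Inactive│2024-04-28          
1016│NYC   │Pending │2024-05-22          
                                         
                                         
                                         
                                         
                                         


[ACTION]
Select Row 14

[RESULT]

ID  │City  │Status  │Date                
────┼──────┼────────┼──────────          
1000│Paris │Pending │2024-07-04          
1001│Tokyo │Pending │2024-01-03          
1002│Sydney│Pending │2024-01-23          
1003│Paris │Pending │2024-07-25          
1004│London│Active  │2024-04-12          
1005│Paris │Inactive│2024-09-21          
1006│London│Active  │2024-11-07          
1007│Sydney│Active  │2024-02-23          
1008│London│Active  │2024-05-20          
1009│NYC   │Pending │2024-01-16          
1010│Sydney│Closed  │2024-08-22          
1011│NYC   │Inactive│2024-02-06          
1012│Paris │Closed  │2024-03-09          
1013│London│Active  │2024-01-19          
>014│London│Pending │2024-06-06          
1015│London│Inactive│2024-04-28          
1016│NYC   │Pending │2024-05-22          
                                         
                                         
                                         
                                         
                                         


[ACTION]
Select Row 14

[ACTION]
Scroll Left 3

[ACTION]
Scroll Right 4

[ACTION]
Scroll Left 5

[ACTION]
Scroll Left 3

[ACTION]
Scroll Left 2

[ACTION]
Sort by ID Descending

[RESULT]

ID ▼│City  │Status  │Date                
────┼──────┼────────┼──────────          
1016│NYC   │Pending │2024-05-22          
1015│London│Inactive│2024-04-28          
1014│London│Pending │2024-06-06          
1013│London│Active  │2024-01-19          
1012│Paris │Closed  │2024-03-09          
1011│NYC   │Inactive│2024-02-06          
1010│Sydney│Closed  │2024-08-22          
1009│NYC   │Pending │2024-01-16          
1008│London│Active  │2024-05-20          
1007│Sydney│Active  │2024-02-23          
1006│London│Active  │2024-11-07          
1005│Paris │Inactive│2024-09-21          
1004│London│Active  │2024-04-12          
1003│Paris │Pending │2024-07-25          
>002│Sydney│Pending │2024-01-23          
1001│Tokyo │Pending │2024-01-03          
1000│Paris │Pending │2024-07-04          
                                         
                                         
                                         
                                         
                                         


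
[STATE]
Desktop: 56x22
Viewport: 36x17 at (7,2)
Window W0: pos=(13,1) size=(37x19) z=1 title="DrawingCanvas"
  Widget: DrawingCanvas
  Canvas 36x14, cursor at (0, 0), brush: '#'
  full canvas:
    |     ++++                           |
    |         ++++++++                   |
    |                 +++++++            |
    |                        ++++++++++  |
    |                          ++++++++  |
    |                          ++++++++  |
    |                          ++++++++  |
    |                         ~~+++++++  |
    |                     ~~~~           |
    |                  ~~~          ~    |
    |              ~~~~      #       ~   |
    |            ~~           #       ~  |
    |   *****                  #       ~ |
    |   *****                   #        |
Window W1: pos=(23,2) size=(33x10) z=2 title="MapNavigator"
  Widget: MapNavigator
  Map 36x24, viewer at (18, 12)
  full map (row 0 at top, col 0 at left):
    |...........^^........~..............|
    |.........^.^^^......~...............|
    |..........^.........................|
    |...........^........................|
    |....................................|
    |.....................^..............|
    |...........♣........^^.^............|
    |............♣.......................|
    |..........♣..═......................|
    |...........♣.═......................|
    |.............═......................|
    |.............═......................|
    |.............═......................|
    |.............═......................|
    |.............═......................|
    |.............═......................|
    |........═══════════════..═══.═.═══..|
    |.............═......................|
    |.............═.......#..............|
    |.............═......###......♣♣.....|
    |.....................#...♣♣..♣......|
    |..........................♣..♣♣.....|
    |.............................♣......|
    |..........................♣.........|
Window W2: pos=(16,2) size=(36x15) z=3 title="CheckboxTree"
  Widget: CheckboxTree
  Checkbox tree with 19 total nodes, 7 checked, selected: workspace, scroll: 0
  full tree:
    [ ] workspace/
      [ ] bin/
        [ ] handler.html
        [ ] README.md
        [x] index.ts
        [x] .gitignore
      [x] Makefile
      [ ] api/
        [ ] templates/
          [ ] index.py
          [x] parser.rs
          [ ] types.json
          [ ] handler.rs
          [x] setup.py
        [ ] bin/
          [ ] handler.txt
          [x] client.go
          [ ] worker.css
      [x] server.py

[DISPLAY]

      ┃ D┏━━━━━━━━━━━━━━━━━━━━━━━━━━
      ┠──┃ CheckboxTree             
      ┃+ ┠──────────────────────────
      ┃  ┃>[-] workspace/           
      ┃  ┃   [-] bin/               
      ┃  ┃     [ ] handler.html     
      ┃  ┃     [ ] README.md        
      ┃  ┃     [x] index.ts         
      ┃  ┃     [x] .gitignore       
      ┃  ┃   [x] Makefile           
      ┃  ┃   [-] api/               
      ┃  ┃     [-] templates/       
      ┃  ┃       [ ] index.py       
      ┃  ┃       [x] parser.rs      
      ┃  ┗━━━━━━━━━━━━━━━━━━━━━━━━━━
      ┃   *****                   # 
      ┃                             


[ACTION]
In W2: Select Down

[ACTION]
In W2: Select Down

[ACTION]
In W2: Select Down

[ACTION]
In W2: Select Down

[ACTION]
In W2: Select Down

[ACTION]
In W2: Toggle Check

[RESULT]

      ┃ D┏━━━━━━━━━━━━━━━━━━━━━━━━━━
      ┠──┃ CheckboxTree             
      ┃+ ┠──────────────────────────
      ┃  ┃ [-] workspace/           
      ┃  ┃   [-] bin/               
      ┃  ┃     [ ] handler.html     
      ┃  ┃     [ ] README.md        
      ┃  ┃     [x] index.ts         
      ┃  ┃>    [ ] .gitignore       
      ┃  ┃   [x] Makefile           
      ┃  ┃   [-] api/               
      ┃  ┃     [-] templates/       
      ┃  ┃       [ ] index.py       
      ┃  ┃       [x] parser.rs      
      ┃  ┗━━━━━━━━━━━━━━━━━━━━━━━━━━
      ┃   *****                   # 
      ┃                             


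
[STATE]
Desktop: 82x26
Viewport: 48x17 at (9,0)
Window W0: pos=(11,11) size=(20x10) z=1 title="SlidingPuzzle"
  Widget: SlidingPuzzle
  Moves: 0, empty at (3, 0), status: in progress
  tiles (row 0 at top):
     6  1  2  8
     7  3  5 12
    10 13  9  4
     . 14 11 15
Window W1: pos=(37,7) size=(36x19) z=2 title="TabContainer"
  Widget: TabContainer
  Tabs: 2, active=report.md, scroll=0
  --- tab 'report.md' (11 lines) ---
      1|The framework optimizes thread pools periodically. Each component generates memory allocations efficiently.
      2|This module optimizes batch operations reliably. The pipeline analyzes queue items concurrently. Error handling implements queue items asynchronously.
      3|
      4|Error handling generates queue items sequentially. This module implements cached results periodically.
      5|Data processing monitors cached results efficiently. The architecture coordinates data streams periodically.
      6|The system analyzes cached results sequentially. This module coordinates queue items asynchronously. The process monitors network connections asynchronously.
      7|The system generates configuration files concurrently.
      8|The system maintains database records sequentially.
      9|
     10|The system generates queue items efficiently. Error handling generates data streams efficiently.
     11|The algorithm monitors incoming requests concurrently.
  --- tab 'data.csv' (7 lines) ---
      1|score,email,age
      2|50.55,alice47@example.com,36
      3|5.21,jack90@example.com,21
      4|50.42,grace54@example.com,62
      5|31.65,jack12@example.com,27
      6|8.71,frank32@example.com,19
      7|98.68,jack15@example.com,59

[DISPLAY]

                                                
                                                
                                                
                                                
                                                
                                                
                                                
                            ┏━━━━━━━━━━━━━━━━━━━
                            ┃ TabContainer      
                            ┠───────────────────
                            ┃[report.md]│ data.c
  ┏━━━━━━━━━━━━━━━━━━┓      ┃───────────────────
  ┃ SlidingPuzzle    ┃      ┃The framework optim
  ┠──────────────────┨      ┃This module optimiz
  ┃┌────┬────┬────┬──┃      ┃                   
  ┃│  6 │  1 │  2 │  ┃      ┃Error handling gene
  ┃├────┼────┼────┼──┃      ┃Data processing mon


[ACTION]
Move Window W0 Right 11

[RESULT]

                                                
                                                
                                                
                                                
                                                
                                                
                                                
                            ┏━━━━━━━━━━━━━━━━━━━
                            ┃ TabContainer      
                            ┠───────────────────
                            ┃[report.md]│ data.c
             ┏━━━━━━━━━━━━━━┃───────────────────
             ┃ SlidingPuzzle┃The framework optim
             ┠──────────────┃This module optimiz
             ┃┌────┬────┬───┃                   
             ┃│  6 │  1 │  2┃Error handling gene
             ┃├────┼────┼───┃Data processing mon


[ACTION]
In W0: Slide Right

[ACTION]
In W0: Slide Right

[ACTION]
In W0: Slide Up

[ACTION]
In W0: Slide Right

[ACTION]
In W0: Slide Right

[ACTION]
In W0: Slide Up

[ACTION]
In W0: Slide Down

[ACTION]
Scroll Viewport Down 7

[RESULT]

                            ┏━━━━━━━━━━━━━━━━━━━
                            ┃ TabContainer      
                            ┠───────────────────
                            ┃[report.md]│ data.c
             ┏━━━━━━━━━━━━━━┃───────────────────
             ┃ SlidingPuzzle┃The framework optim
             ┠──────────────┃This module optimiz
             ┃┌────┬────┬───┃                   
             ┃│  6 │  1 │  2┃Error handling gene
             ┃├────┼────┼───┃Data processing mon
             ┃│  7 │  3 │  5┃The system analyzes
             ┃├────┼────┼───┃The system generate
             ┃│    │ 13 │  9┃The system maintain
             ┗━━━━━━━━━━━━━━┃                   
                            ┃The system generate
                            ┃The algorithm monit
                            ┃                   
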